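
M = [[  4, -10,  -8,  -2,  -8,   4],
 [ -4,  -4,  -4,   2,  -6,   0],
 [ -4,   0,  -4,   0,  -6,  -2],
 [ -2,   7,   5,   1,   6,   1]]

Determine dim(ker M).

2

Row reduce to echelon form.
R2 ← R2 + R1: [0, -14, -12, 0, -14, 4]
R3 ← R3 + R1: [0, -10, -12, -2, -14, 2]
R4 ← R4 + (1/2)·R1: [0, 2, 1, 0, 2, 3]
R3 ← R3 − (5/7)·R2: [0, 0, -24/7, -2, -4, -6/7]
R4 ← R4 + (1/7)·R2: [0, 0, -5/7, 0, 0, 25/7]
R4 ← R4 − (5/24)·R3: [0, 0, 0, 5/12, 5/6, 15/4]
4 nonzero rows, so rank(M) = 4.
M has 6 columns; by rank–nullity, nullity = 6 − 4 = 2.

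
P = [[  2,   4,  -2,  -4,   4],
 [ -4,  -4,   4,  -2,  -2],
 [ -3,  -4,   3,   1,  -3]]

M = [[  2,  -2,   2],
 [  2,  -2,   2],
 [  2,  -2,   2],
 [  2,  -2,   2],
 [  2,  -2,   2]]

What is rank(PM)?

First compute PM:
[[  8,  -8,   8],
 [-16,  16, -16],
 [-12,  12, -12]]
Now row reduce the product.
R2 ← R2 + (2)·R1: [0, 0, 0]
R3 ← R3 + (3/2)·R1: [0, 0, 0]
1 nonzero row, so rank(PM) = 1.

1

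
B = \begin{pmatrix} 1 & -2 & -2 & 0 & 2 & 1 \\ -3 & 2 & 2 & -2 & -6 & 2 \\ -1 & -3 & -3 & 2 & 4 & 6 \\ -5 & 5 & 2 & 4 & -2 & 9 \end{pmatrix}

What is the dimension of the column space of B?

Row reduce to echelon form.
R2 ← R2 + (3)·R1: [0, -4, -4, -2, 0, 5]
R3 ← R3 + R1: [0, -5, -5, 2, 6, 7]
R4 ← R4 + (5)·R1: [0, -5, -8, 4, 8, 14]
R3 ← R3 − (5/4)·R2: [0, 0, 0, 9/2, 6, 3/4]
R4 ← R4 − (5/4)·R2: [0, 0, -3, 13/2, 8, 31/4]
Swap R3 ↔ R4
Echelon form has 4 nonzero rows, so rank(B) = 4.
The column space has dimension equal to the rank: 4.

4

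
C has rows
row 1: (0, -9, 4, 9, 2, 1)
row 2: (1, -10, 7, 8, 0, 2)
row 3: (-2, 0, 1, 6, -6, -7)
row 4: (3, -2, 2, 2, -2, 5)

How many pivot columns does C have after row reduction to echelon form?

Row reduce to echelon form.
Swap R1 ↔ R2
R3 ← R3 + (2)·R1: [0, -20, 15, 22, -6, -3]
R4 ← R4 − (3)·R1: [0, 28, -19, -22, -2, -1]
R3 ← R3 − (20/9)·R2: [0, 0, 55/9, 2, -94/9, -47/9]
R4 ← R4 + (28/9)·R2: [0, 0, -59/9, 6, 38/9, 19/9]
R4 ← R4 + (59/55)·R3: [0, 0, 0, 448/55, -384/55, -192/55]
Echelon form has 4 nonzero rows, so rank(C) = 4.
Each nonzero row contributes one pivot column: 4 pivot columns.

4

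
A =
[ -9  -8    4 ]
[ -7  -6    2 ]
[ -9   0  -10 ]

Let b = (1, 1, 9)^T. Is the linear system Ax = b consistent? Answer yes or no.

yes

Row reduce the augmented matrix [A | b].
R2 ← R2 − (7/9)·R1: [0, 2/9, -10/9, 2/9]
R3 ← R3 − R1: [0, 8, -14, 8]
R3 ← R3 − (36)·R2: [0, 0, 26, 0]
The echelon form has 3 nonzero rows, and every pivot lies in the first 3 columns, so rank(A) = rank([A|b]) = 3.
The system is consistent.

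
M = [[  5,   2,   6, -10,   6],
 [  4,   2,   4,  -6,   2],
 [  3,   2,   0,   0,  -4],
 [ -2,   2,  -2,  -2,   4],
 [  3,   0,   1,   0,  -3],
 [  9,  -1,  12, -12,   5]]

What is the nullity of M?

Row reduce to echelon form.
R2 ← R2 − (4/5)·R1: [0, 2/5, -4/5, 2, -14/5]
R3 ← R3 − (3/5)·R1: [0, 4/5, -18/5, 6, -38/5]
R4 ← R4 + (2/5)·R1: [0, 14/5, 2/5, -6, 32/5]
R5 ← R5 − (3/5)·R1: [0, -6/5, -13/5, 6, -33/5]
R6 ← R6 − (9/5)·R1: [0, -23/5, 6/5, 6, -29/5]
R3 ← R3 − (2)·R2: [0, 0, -2, 2, -2]
R4 ← R4 − (7)·R2: [0, 0, 6, -20, 26]
R5 ← R5 + (3)·R2: [0, 0, -5, 12, -15]
R6 ← R6 + (23/2)·R2: [0, 0, -8, 29, -38]
R4 ← R4 + (3)·R3: [0, 0, 0, -14, 20]
R5 ← R5 − (5/2)·R3: [0, 0, 0, 7, -10]
R6 ← R6 − (4)·R3: [0, 0, 0, 21, -30]
R5 ← R5 + (1/2)·R4: [0, 0, 0, 0, 0]
R6 ← R6 + (3/2)·R4: [0, 0, 0, 0, 0]
4 nonzero rows, so rank(M) = 4.
M has 5 columns; by rank–nullity, nullity = 5 − 4 = 1.

1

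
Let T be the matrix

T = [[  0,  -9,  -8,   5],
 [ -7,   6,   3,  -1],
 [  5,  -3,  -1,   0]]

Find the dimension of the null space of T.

Row reduce to echelon form.
Swap R1 ↔ R2
R3 ← R3 + (5/7)·R1: [0, 9/7, 8/7, -5/7]
R3 ← R3 + (1/7)·R2: [0, 0, 0, 0]
2 nonzero rows, so rank(T) = 2.
T has 4 columns; by rank–nullity, nullity = 4 − 2 = 2.

2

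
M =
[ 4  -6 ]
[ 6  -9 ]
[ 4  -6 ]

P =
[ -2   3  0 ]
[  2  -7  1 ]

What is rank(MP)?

First compute MP:
[[-20,  54,  -6],
 [-30,  81,  -9],
 [-20,  54,  -6]]
Now row reduce the product.
R2 ← R2 − (3/2)·R1: [0, 0, 0]
R3 ← R3 − R1: [0, 0, 0]
1 nonzero row, so rank(MP) = 1.

1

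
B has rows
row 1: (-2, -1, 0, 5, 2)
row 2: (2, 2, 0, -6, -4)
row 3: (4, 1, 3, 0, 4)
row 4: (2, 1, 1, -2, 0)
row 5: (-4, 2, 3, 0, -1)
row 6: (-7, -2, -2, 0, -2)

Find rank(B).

Row reduce to echelon form.
R2 ← R2 + R1: [0, 1, 0, -1, -2]
R3 ← R3 + (2)·R1: [0, -1, 3, 10, 8]
R4 ← R4 + R1: [0, 0, 1, 3, 2]
R5 ← R5 − (2)·R1: [0, 4, 3, -10, -5]
R6 ← R6 − (7/2)·R1: [0, 3/2, -2, -35/2, -9]
R3 ← R3 + R2: [0, 0, 3, 9, 6]
R5 ← R5 − (4)·R2: [0, 0, 3, -6, 3]
R6 ← R6 − (3/2)·R2: [0, 0, -2, -16, -6]
R4 ← R4 − (1/3)·R3: [0, 0, 0, 0, 0]
R5 ← R5 − R3: [0, 0, 0, -15, -3]
R6 ← R6 + (2/3)·R3: [0, 0, 0, -10, -2]
Swap R4 ↔ R5
R6 ← R6 − (2/3)·R4: [0, 0, 0, 0, 0]
Echelon form has 4 nonzero rows, so rank(B) = 4.

4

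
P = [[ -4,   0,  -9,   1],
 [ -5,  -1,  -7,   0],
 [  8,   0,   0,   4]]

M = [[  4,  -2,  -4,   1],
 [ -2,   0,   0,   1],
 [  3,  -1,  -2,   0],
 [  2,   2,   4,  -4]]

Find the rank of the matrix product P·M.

First compute PM:
[[-41,  19,  38,  -8],
 [-39,  17,  34,  -6],
 [ 40,  -8, -16,  -8]]
Now row reduce the product.
R2 ← R2 − (39/41)·R1: [0, -44/41, -88/41, 66/41]
R3 ← R3 + (40/41)·R1: [0, 432/41, 864/41, -648/41]
R3 ← R3 + (108/11)·R2: [0, 0, 0, 0]
2 nonzero rows, so rank(PM) = 2.

2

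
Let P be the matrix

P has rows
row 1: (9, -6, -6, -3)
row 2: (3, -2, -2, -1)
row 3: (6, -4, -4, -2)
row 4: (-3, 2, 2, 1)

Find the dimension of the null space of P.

3

Row reduce to echelon form.
R2 ← R2 − (1/3)·R1: [0, 0, 0, 0]
R3 ← R3 − (2/3)·R1: [0, 0, 0, 0]
R4 ← R4 + (1/3)·R1: [0, 0, 0, 0]
1 nonzero row, so rank(P) = 1.
P has 4 columns; by rank–nullity, nullity = 4 − 1 = 3.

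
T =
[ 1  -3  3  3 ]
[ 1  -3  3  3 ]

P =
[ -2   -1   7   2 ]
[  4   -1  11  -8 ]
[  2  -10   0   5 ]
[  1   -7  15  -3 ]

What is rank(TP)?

1

First compute TP:
[[ -5, -49,  19,  32],
 [ -5, -49,  19,  32]]
Now row reduce the product.
R2 ← R2 − R1: [0, 0, 0, 0]
1 nonzero row, so rank(TP) = 1.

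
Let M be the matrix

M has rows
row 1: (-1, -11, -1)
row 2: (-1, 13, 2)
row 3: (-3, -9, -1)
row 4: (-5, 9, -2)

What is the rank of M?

3

Row reduce to echelon form.
R2 ← R2 − R1: [0, 24, 3]
R3 ← R3 − (3)·R1: [0, 24, 2]
R4 ← R4 − (5)·R1: [0, 64, 3]
R3 ← R3 − R2: [0, 0, -1]
R4 ← R4 − (8/3)·R2: [0, 0, -5]
R4 ← R4 − (5)·R3: [0, 0, 0]
Echelon form has 3 nonzero rows, so rank(M) = 3.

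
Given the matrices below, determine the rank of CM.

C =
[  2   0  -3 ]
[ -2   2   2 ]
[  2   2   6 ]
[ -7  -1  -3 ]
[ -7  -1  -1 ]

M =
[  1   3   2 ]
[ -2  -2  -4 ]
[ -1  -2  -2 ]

First compute CM:
[[  5,  12,  10],
 [ -8, -14, -16],
 [ -8, -10, -16],
 [ -2, -13,  -4],
 [ -4, -17,  -8]]
Now row reduce the product.
R2 ← R2 + (8/5)·R1: [0, 26/5, 0]
R3 ← R3 + (8/5)·R1: [0, 46/5, 0]
R4 ← R4 + (2/5)·R1: [0, -41/5, 0]
R5 ← R5 + (4/5)·R1: [0, -37/5, 0]
R3 ← R3 − (23/13)·R2: [0, 0, 0]
R4 ← R4 + (41/26)·R2: [0, 0, 0]
R5 ← R5 + (37/26)·R2: [0, 0, 0]
2 nonzero rows, so rank(CM) = 2.

2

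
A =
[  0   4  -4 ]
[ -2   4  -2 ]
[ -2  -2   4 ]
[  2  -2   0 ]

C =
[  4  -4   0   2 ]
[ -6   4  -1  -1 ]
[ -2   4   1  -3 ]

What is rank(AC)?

First compute AC:
[[-16,   0,  -8,   8],
 [-28,  16,  -6,  -2],
 [ -4,  16,   6, -14],
 [ 20, -16,   2,   6]]
Now row reduce the product.
R2 ← R2 − (7/4)·R1: [0, 16, 8, -16]
R3 ← R3 − (1/4)·R1: [0, 16, 8, -16]
R4 ← R4 + (5/4)·R1: [0, -16, -8, 16]
R3 ← R3 − R2: [0, 0, 0, 0]
R4 ← R4 + R2: [0, 0, 0, 0]
2 nonzero rows, so rank(AC) = 2.

2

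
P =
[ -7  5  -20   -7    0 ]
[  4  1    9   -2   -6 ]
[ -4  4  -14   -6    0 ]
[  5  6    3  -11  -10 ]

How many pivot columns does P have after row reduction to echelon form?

4

Row reduce to echelon form.
R2 ← R2 + (4/7)·R1: [0, 27/7, -17/7, -6, -6]
R3 ← R3 − (4/7)·R1: [0, 8/7, -18/7, -2, 0]
R4 ← R4 + (5/7)·R1: [0, 67/7, -79/7, -16, -10]
R3 ← R3 − (8/27)·R2: [0, 0, -50/27, -2/9, 16/9]
R4 ← R4 − (67/27)·R2: [0, 0, -142/27, -10/9, 44/9]
R4 ← R4 − (71/25)·R3: [0, 0, 0, -12/25, -4/25]
Echelon form has 4 nonzero rows, so rank(P) = 4.
Each nonzero row contributes one pivot column: 4 pivot columns.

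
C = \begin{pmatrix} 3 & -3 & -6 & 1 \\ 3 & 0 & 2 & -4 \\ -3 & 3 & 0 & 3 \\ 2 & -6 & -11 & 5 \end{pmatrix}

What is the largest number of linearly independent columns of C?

4

Row reduce to echelon form.
R2 ← R2 − R1: [0, 3, 8, -5]
R3 ← R3 + R1: [0, 0, -6, 4]
R4 ← R4 − (2/3)·R1: [0, -4, -7, 13/3]
R4 ← R4 + (4/3)·R2: [0, 0, 11/3, -7/3]
R4 ← R4 + (11/18)·R3: [0, 0, 0, 1/9]
Echelon form has 4 nonzero rows, so rank(C) = 4.
The rank gives the maximum number of linearly independent columns: 4.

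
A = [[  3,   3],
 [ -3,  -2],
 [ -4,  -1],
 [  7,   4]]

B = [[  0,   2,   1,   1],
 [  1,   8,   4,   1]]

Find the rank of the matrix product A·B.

First compute AB:
[[  3,  30,  15,   6],
 [ -2, -22, -11,  -5],
 [ -1, -16,  -8,  -5],
 [  4,  46,  23,  11]]
Now row reduce the product.
R2 ← R2 + (2/3)·R1: [0, -2, -1, -1]
R3 ← R3 + (1/3)·R1: [0, -6, -3, -3]
R4 ← R4 − (4/3)·R1: [0, 6, 3, 3]
R3 ← R3 − (3)·R2: [0, 0, 0, 0]
R4 ← R4 + (3)·R2: [0, 0, 0, 0]
2 nonzero rows, so rank(AB) = 2.

2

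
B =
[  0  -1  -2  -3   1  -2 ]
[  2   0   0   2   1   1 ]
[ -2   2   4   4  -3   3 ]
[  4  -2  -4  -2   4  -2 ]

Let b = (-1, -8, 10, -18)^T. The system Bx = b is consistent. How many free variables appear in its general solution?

4

Row reduce the augmented matrix [B | b].
Swap R1 ↔ R2
R3 ← R3 + R1: [0, 2, 4, 6, -2, 4, 2]
R4 ← R4 − (2)·R1: [0, -2, -4, -6, 2, -4, -2]
R3 ← R3 + (2)·R2: [0, 0, 0, 0, 0, 0, 0]
R4 ← R4 − (2)·R2: [0, 0, 0, 0, 0, 0, 0]
The echelon form has 2 nonzero rows, and every pivot lies in the first 6 columns, so rank(B) = rank([B|b]) = 2.
The system is consistent.
Free variables = (unknowns) − (rank) = 6 − 2 = 4.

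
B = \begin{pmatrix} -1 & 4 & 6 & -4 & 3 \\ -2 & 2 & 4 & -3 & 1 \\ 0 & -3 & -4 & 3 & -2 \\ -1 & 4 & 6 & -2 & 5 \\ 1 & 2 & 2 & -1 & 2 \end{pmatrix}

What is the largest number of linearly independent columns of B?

Row reduce to echelon form.
R2 ← R2 − (2)·R1: [0, -6, -8, 5, -5]
R4 ← R4 − R1: [0, 0, 0, 2, 2]
R5 ← R5 + R1: [0, 6, 8, -5, 5]
R3 ← R3 − (1/2)·R2: [0, 0, 0, 1/2, 1/2]
R5 ← R5 + R2: [0, 0, 0, 0, 0]
R4 ← R4 − (4)·R3: [0, 0, 0, 0, 0]
Echelon form has 3 nonzero rows, so rank(B) = 3.
The rank gives the maximum number of linearly independent columns: 3.

3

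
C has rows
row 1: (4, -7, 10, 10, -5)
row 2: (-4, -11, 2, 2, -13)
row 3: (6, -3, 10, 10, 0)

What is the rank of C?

2

Row reduce to echelon form.
R2 ← R2 + R1: [0, -18, 12, 12, -18]
R3 ← R3 − (3/2)·R1: [0, 15/2, -5, -5, 15/2]
R3 ← R3 + (5/12)·R2: [0, 0, 0, 0, 0]
Echelon form has 2 nonzero rows, so rank(C) = 2.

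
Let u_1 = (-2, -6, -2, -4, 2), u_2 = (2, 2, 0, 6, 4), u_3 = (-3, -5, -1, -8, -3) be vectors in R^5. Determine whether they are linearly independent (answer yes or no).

Form the matrix with these vectors as rows and row reduce.
R2 ← R2 + R1: [0, -4, -2, 2, 6]
R3 ← R3 − (3/2)·R1: [0, 4, 2, -2, -6]
R3 ← R3 + R2: [0, 0, 0, 0, 0]
2 nonzero rows, so the 3 vectors span a space of dimension 2.
Since 2 < 3, the vectors are linearly dependent.

no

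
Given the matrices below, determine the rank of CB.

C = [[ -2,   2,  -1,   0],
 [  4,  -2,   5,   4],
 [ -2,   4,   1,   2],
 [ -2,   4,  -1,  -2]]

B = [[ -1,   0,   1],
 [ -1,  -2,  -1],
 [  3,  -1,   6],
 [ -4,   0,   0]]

3

First compute CB:
[[ -3,  -3, -10],
 [ -3,  -1,  36],
 [ -7,  -9,   0],
 [  3,  -7, -12]]
Now row reduce the product.
R2 ← R2 − R1: [0, 2, 46]
R3 ← R3 − (7/3)·R1: [0, -2, 70/3]
R4 ← R4 + R1: [0, -10, -22]
R3 ← R3 + R2: [0, 0, 208/3]
R4 ← R4 + (5)·R2: [0, 0, 208]
R4 ← R4 − (3)·R3: [0, 0, 0]
3 nonzero rows, so rank(CB) = 3.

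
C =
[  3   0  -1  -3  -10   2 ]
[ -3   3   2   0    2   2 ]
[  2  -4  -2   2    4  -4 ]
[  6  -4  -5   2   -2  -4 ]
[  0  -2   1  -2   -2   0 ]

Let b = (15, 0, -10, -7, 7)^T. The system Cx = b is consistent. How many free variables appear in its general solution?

Row reduce the augmented matrix [C | b].
R2 ← R2 + R1: [0, 3, 1, -3, -8, 4, 15]
R3 ← R3 − (2/3)·R1: [0, -4, -4/3, 4, 32/3, -16/3, -20]
R4 ← R4 − (2)·R1: [0, -4, -3, 8, 18, -8, -37]
R3 ← R3 + (4/3)·R2: [0, 0, 0, 0, 0, 0, 0]
R4 ← R4 + (4/3)·R2: [0, 0, -5/3, 4, 22/3, -8/3, -17]
R5 ← R5 + (2/3)·R2: [0, 0, 5/3, -4, -22/3, 8/3, 17]
Swap R3 ↔ R4
R5 ← R5 + R3: [0, 0, 0, 0, 0, 0, 0]
The echelon form has 3 nonzero rows, and every pivot lies in the first 6 columns, so rank(C) = rank([C|b]) = 3.
The system is consistent.
Free variables = (unknowns) − (rank) = 6 − 3 = 3.

3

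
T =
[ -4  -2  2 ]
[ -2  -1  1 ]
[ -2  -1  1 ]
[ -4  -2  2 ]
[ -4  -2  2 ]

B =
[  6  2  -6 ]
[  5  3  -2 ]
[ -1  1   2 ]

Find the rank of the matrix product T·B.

1

First compute TB:
[[-36, -12,  32],
 [-18,  -6,  16],
 [-18,  -6,  16],
 [-36, -12,  32],
 [-36, -12,  32]]
Now row reduce the product.
R2 ← R2 − (1/2)·R1: [0, 0, 0]
R3 ← R3 − (1/2)·R1: [0, 0, 0]
R4 ← R4 − R1: [0, 0, 0]
R5 ← R5 − R1: [0, 0, 0]
1 nonzero row, so rank(TB) = 1.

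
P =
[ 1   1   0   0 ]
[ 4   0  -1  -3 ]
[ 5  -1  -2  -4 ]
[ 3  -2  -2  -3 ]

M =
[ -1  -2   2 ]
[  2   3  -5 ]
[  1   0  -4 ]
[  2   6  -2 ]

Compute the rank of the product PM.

2

First compute PM:
[[  1,   1,  -3],
 [-11, -26,  18],
 [-17, -37,  31],
 [-15, -30,  30]]
Now row reduce the product.
R2 ← R2 + (11)·R1: [0, -15, -15]
R3 ← R3 + (17)·R1: [0, -20, -20]
R4 ← R4 + (15)·R1: [0, -15, -15]
R3 ← R3 − (4/3)·R2: [0, 0, 0]
R4 ← R4 − R2: [0, 0, 0]
2 nonzero rows, so rank(PM) = 2.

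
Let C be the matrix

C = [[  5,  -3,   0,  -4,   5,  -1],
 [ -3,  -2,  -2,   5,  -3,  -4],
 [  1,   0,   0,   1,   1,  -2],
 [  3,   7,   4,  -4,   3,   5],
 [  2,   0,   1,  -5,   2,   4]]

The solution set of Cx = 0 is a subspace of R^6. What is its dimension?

Row reduce to echelon form.
R2 ← R2 + (3/5)·R1: [0, -19/5, -2, 13/5, 0, -23/5]
R3 ← R3 − (1/5)·R1: [0, 3/5, 0, 9/5, 0, -9/5]
R4 ← R4 − (3/5)·R1: [0, 44/5, 4, -8/5, 0, 28/5]
R5 ← R5 − (2/5)·R1: [0, 6/5, 1, -17/5, 0, 22/5]
R3 ← R3 + (3/19)·R2: [0, 0, -6/19, 42/19, 0, -48/19]
R4 ← R4 + (44/19)·R2: [0, 0, -12/19, 84/19, 0, -96/19]
R5 ← R5 + (6/19)·R2: [0, 0, 7/19, -49/19, 0, 56/19]
R4 ← R4 − (2)·R3: [0, 0, 0, 0, 0, 0]
R5 ← R5 + (7/6)·R3: [0, 0, 0, 0, 0, 0]
3 nonzero rows, so rank(C) = 3.
C has 6 columns; by rank–nullity, nullity = 6 − 3 = 3.

3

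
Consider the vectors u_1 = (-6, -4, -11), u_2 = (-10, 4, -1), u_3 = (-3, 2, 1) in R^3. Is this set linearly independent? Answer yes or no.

no

Form the matrix with these vectors as rows and row reduce.
R2 ← R2 − (5/3)·R1: [0, 32/3, 52/3]
R3 ← R3 − (1/2)·R1: [0, 4, 13/2]
R3 ← R3 − (3/8)·R2: [0, 0, 0]
2 nonzero rows, so the 3 vectors span a space of dimension 2.
Since 2 < 3, the vectors are linearly dependent.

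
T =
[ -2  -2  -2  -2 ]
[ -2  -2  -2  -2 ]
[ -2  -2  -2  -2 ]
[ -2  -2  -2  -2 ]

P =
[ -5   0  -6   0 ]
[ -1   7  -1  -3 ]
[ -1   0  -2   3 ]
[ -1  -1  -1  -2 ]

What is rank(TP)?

1

First compute TP:
[[ 16, -12,  20,   4],
 [ 16, -12,  20,   4],
 [ 16, -12,  20,   4],
 [ 16, -12,  20,   4]]
Now row reduce the product.
R2 ← R2 − R1: [0, 0, 0, 0]
R3 ← R3 − R1: [0, 0, 0, 0]
R4 ← R4 − R1: [0, 0, 0, 0]
1 nonzero row, so rank(TP) = 1.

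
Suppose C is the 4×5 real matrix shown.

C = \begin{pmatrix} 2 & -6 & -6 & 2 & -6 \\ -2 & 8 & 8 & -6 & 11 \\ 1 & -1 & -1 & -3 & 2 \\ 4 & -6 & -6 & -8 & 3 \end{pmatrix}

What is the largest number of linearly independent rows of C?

Row reduce to echelon form.
R2 ← R2 + R1: [0, 2, 2, -4, 5]
R3 ← R3 − (1/2)·R1: [0, 2, 2, -4, 5]
R4 ← R4 − (2)·R1: [0, 6, 6, -12, 15]
R3 ← R3 − R2: [0, 0, 0, 0, 0]
R4 ← R4 − (3)·R2: [0, 0, 0, 0, 0]
Echelon form has 2 nonzero rows, so rank(C) = 2.
The rank gives the maximum number of linearly independent rows: 2.

2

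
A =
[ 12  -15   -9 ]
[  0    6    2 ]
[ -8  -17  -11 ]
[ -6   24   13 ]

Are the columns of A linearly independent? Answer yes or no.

Row reduce A to echelon form.
R3 ← R3 + (2/3)·R1: [0, -27, -17]
R4 ← R4 + (1/2)·R1: [0, 33/2, 17/2]
R3 ← R3 + (9/2)·R2: [0, 0, -8]
R4 ← R4 − (11/4)·R2: [0, 0, 3]
R4 ← R4 + (3/8)·R3: [0, 0, 0]
3 pivots among 3 columns.
Every column is a pivot column, so the columns are linearly independent.

yes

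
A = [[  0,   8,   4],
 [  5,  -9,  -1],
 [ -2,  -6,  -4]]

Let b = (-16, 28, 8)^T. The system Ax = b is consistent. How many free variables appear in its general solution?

0

Row reduce the augmented matrix [A | b].
Swap R1 ↔ R2
R3 ← R3 + (2/5)·R1: [0, -48/5, -22/5, 96/5]
R3 ← R3 + (6/5)·R2: [0, 0, 2/5, 0]
The echelon form has 3 nonzero rows, and every pivot lies in the first 3 columns, so rank(A) = rank([A|b]) = 3.
The system is consistent.
Free variables = (unknowns) − (rank) = 3 − 3 = 0.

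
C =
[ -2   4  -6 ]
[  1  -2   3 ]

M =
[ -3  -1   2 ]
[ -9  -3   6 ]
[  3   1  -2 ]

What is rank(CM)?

First compute CM:
[[-48, -16,  32],
 [ 24,   8, -16]]
Now row reduce the product.
R2 ← R2 + (1/2)·R1: [0, 0, 0]
1 nonzero row, so rank(CM) = 1.

1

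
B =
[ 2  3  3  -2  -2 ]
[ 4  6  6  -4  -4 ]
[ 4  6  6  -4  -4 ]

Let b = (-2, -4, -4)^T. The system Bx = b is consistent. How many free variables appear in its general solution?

4

Row reduce the augmented matrix [B | b].
R2 ← R2 − (2)·R1: [0, 0, 0, 0, 0, 0]
R3 ← R3 − (2)·R1: [0, 0, 0, 0, 0, 0]
The echelon form has 1 nonzero rows, and every pivot lies in the first 5 columns, so rank(B) = rank([B|b]) = 1.
The system is consistent.
Free variables = (unknowns) − (rank) = 5 − 1 = 4.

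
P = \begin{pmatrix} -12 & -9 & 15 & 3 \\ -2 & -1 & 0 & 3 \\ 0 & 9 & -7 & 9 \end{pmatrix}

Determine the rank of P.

3

Row reduce to echelon form.
R2 ← R2 − (1/6)·R1: [0, 1/2, -5/2, 5/2]
R3 ← R3 − (18)·R2: [0, 0, 38, -36]
Echelon form has 3 nonzero rows, so rank(P) = 3.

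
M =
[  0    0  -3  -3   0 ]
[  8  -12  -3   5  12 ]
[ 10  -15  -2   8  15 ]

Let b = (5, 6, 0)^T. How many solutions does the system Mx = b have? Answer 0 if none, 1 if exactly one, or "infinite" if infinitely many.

Row reduce the augmented matrix [M | b].
Swap R1 ↔ R2
R3 ← R3 − (5/4)·R1: [0, 0, 7/4, 7/4, 0, -15/2]
R3 ← R3 + (7/12)·R2: [0, 0, 0, 0, 0, -55/12]
The echelon form has 3 nonzero rows; the last pivot sits in the augmented column, so rank(M) = 2 but rank([M|b]) = 3.
Since the ranks differ, the system is inconsistent.
It has no solutions.

0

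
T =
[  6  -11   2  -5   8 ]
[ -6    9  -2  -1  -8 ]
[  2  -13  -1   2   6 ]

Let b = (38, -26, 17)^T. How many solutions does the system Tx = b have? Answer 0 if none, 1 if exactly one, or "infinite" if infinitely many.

infinite

Row reduce the augmented matrix [T | b].
R2 ← R2 + R1: [0, -2, 0, -6, 0, 12]
R3 ← R3 − (1/3)·R1: [0, -28/3, -5/3, 11/3, 10/3, 13/3]
R3 ← R3 − (14/3)·R2: [0, 0, -5/3, 95/3, 10/3, -155/3]
The echelon form has 3 nonzero rows, and every pivot lies in the first 5 columns, so rank(T) = rank([T|b]) = 3.
The system is consistent.
rank = 3 < 5 unknowns, so there are infinitely many solutions.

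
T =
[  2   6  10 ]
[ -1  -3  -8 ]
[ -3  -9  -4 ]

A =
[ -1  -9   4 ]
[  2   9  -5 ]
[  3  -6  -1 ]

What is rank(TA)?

2

First compute TA:
[[ 40, -24, -32],
 [-29,  30,  19],
 [-27, -30,  37]]
Now row reduce the product.
R2 ← R2 + (29/40)·R1: [0, 63/5, -21/5]
R3 ← R3 + (27/40)·R1: [0, -231/5, 77/5]
R3 ← R3 + (11/3)·R2: [0, 0, 0]
2 nonzero rows, so rank(TA) = 2.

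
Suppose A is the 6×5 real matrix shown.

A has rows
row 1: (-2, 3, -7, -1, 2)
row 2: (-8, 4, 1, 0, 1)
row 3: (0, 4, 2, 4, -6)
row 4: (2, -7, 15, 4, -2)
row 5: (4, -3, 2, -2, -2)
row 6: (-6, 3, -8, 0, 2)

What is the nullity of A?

0

Row reduce to echelon form.
R2 ← R2 − (4)·R1: [0, -8, 29, 4, -7]
R4 ← R4 + R1: [0, -4, 8, 3, 0]
R5 ← R5 + (2)·R1: [0, 3, -12, -4, 2]
R6 ← R6 − (3)·R1: [0, -6, 13, 3, -4]
R3 ← R3 + (1/2)·R2: [0, 0, 33/2, 6, -19/2]
R4 ← R4 − (1/2)·R2: [0, 0, -13/2, 1, 7/2]
R5 ← R5 + (3/8)·R2: [0, 0, -9/8, -5/2, -5/8]
R6 ← R6 − (3/4)·R2: [0, 0, -35/4, 0, 5/4]
R4 ← R4 + (13/33)·R3: [0, 0, 0, 37/11, -8/33]
R5 ← R5 + (3/44)·R3: [0, 0, 0, -23/11, -14/11]
R6 ← R6 + (35/66)·R3: [0, 0, 0, 35/11, -125/33]
R5 ← R5 + (23/37)·R4: [0, 0, 0, 0, -158/111]
R6 ← R6 − (35/37)·R4: [0, 0, 0, 0, -395/111]
R6 ← R6 − (5/2)·R5: [0, 0, 0, 0, 0]
5 nonzero rows, so rank(A) = 5.
A has 5 columns; by rank–nullity, nullity = 5 − 5 = 0.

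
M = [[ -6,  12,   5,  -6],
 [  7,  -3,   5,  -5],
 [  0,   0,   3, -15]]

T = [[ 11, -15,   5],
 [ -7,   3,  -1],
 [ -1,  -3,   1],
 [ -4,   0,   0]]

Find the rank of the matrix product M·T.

First compute MT:
[[-131, 111, -37],
 [113, -129,  43],
 [ 57,  -9,   3]]
Now row reduce the product.
R2 ← R2 + (113/131)·R1: [0, -4356/131, 1452/131]
R3 ← R3 + (57/131)·R1: [0, 5148/131, -1716/131]
R3 ← R3 + (13/11)·R2: [0, 0, 0]
2 nonzero rows, so rank(MT) = 2.

2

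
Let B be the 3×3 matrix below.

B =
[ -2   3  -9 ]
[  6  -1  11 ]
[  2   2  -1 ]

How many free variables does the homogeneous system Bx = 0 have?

Row reduce to echelon form.
R2 ← R2 + (3)·R1: [0, 8, -16]
R3 ← R3 + R1: [0, 5, -10]
R3 ← R3 − (5/8)·R2: [0, 0, 0]
2 nonzero rows, so rank(B) = 2.
B has 3 columns; by rank–nullity, nullity = 3 − 2 = 1.

1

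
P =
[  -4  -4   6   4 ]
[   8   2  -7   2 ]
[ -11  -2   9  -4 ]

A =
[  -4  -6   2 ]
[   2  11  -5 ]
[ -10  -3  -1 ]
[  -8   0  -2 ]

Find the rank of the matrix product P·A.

First compute PA:
[[-84, -38,  -2],
 [ 26,  -5,   9],
 [-18,  17, -13]]
Now row reduce the product.
R2 ← R2 + (13/42)·R1: [0, -352/21, 176/21]
R3 ← R3 − (3/14)·R1: [0, 176/7, -88/7]
R3 ← R3 + (3/2)·R2: [0, 0, 0]
2 nonzero rows, so rank(PA) = 2.

2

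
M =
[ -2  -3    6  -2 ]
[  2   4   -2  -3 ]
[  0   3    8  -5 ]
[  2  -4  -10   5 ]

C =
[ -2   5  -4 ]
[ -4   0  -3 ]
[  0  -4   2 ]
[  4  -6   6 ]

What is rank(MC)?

First compute MC:
[[  8, -22,  17],
 [-32,  36, -42],
 [-32,  -2, -23],
 [ 32,  20,  14]]
Now row reduce the product.
R2 ← R2 + (4)·R1: [0, -52, 26]
R3 ← R3 + (4)·R1: [0, -90, 45]
R4 ← R4 − (4)·R1: [0, 108, -54]
R3 ← R3 − (45/26)·R2: [0, 0, 0]
R4 ← R4 + (27/13)·R2: [0, 0, 0]
2 nonzero rows, so rank(MC) = 2.

2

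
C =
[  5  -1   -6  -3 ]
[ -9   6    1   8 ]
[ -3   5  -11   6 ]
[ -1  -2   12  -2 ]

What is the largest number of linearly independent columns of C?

4

Row reduce to echelon form.
R2 ← R2 + (9/5)·R1: [0, 21/5, -49/5, 13/5]
R3 ← R3 + (3/5)·R1: [0, 22/5, -73/5, 21/5]
R4 ← R4 + (1/5)·R1: [0, -11/5, 54/5, -13/5]
R3 ← R3 − (22/21)·R2: [0, 0, -13/3, 31/21]
R4 ← R4 + (11/21)·R2: [0, 0, 17/3, -26/21]
R4 ← R4 + (17/13)·R3: [0, 0, 0, 9/13]
Echelon form has 4 nonzero rows, so rank(C) = 4.
The rank gives the maximum number of linearly independent columns: 4.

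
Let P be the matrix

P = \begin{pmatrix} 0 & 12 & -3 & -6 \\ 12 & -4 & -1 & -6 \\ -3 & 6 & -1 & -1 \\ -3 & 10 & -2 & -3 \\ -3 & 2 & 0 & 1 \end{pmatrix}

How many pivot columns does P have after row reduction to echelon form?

2

Row reduce to echelon form.
Swap R1 ↔ R2
R3 ← R3 + (1/4)·R1: [0, 5, -5/4, -5/2]
R4 ← R4 + (1/4)·R1: [0, 9, -9/4, -9/2]
R5 ← R5 + (1/4)·R1: [0, 1, -1/4, -1/2]
R3 ← R3 − (5/12)·R2: [0, 0, 0, 0]
R4 ← R4 − (3/4)·R2: [0, 0, 0, 0]
R5 ← R5 − (1/12)·R2: [0, 0, 0, 0]
Echelon form has 2 nonzero rows, so rank(P) = 2.
Each nonzero row contributes one pivot column: 2 pivot columns.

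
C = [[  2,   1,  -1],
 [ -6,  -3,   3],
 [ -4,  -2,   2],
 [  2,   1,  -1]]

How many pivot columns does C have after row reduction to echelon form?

1

Row reduce to echelon form.
R2 ← R2 + (3)·R1: [0, 0, 0]
R3 ← R3 + (2)·R1: [0, 0, 0]
R4 ← R4 − R1: [0, 0, 0]
Echelon form has 1 nonzero row, so rank(C) = 1.
Each nonzero row contributes one pivot column: 1 pivot columns.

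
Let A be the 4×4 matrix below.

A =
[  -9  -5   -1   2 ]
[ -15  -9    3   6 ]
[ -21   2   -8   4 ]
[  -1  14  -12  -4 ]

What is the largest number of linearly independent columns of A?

3

Row reduce to echelon form.
R2 ← R2 − (5/3)·R1: [0, -2/3, 14/3, 8/3]
R3 ← R3 − (7/3)·R1: [0, 41/3, -17/3, -2/3]
R4 ← R4 − (1/9)·R1: [0, 131/9, -107/9, -38/9]
R3 ← R3 + (41/2)·R2: [0, 0, 90, 54]
R4 ← R4 + (131/6)·R2: [0, 0, 90, 54]
R4 ← R4 − R3: [0, 0, 0, 0]
Echelon form has 3 nonzero rows, so rank(A) = 3.
The rank gives the maximum number of linearly independent columns: 3.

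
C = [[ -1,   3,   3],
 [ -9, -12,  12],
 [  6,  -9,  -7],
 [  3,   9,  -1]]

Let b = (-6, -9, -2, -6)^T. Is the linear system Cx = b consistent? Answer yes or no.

Row reduce the augmented matrix [C | b].
R2 ← R2 − (9)·R1: [0, -39, -15, 45]
R3 ← R3 + (6)·R1: [0, 9, 11, -38]
R4 ← R4 + (3)·R1: [0, 18, 8, -24]
R3 ← R3 + (3/13)·R2: [0, 0, 98/13, -359/13]
R4 ← R4 + (6/13)·R2: [0, 0, 14/13, -42/13]
R4 ← R4 − (1/7)·R3: [0, 0, 0, 5/7]
The echelon form has 4 nonzero rows; the last pivot sits in the augmented column, so rank(C) = 3 but rank([C|b]) = 4.
Since the ranks differ, the system is inconsistent.

no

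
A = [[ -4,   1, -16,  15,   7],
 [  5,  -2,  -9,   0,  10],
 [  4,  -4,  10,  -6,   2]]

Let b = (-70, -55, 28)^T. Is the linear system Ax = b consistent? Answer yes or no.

yes

Row reduce the augmented matrix [A | b].
R2 ← R2 + (5/4)·R1: [0, -3/4, -29, 75/4, 75/4, -285/2]
R3 ← R3 + R1: [0, -3, -6, 9, 9, -42]
R3 ← R3 − (4)·R2: [0, 0, 110, -66, -66, 528]
The echelon form has 3 nonzero rows, and every pivot lies in the first 5 columns, so rank(A) = rank([A|b]) = 3.
The system is consistent.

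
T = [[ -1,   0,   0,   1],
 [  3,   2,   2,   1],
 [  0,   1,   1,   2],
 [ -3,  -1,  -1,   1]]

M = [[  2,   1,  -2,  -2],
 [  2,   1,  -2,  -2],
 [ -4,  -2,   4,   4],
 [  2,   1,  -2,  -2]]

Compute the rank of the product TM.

1

First compute TM:
[[  0,   0,   0,   0],
 [  4,   2,  -4,  -4],
 [  2,   1,  -2,  -2],
 [ -2,  -1,   2,   2]]
Now row reduce the product.
Swap R1 ↔ R2
R3 ← R3 − (1/2)·R1: [0, 0, 0, 0]
R4 ← R4 + (1/2)·R1: [0, 0, 0, 0]
1 nonzero row, so rank(TM) = 1.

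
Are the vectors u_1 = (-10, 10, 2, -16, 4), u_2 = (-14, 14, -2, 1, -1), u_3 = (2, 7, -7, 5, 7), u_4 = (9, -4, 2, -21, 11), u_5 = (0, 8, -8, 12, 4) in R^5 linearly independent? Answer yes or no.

Form the matrix with these vectors as rows and row reduce.
R2 ← R2 − (7/5)·R1: [0, 0, -24/5, 117/5, -33/5]
R3 ← R3 + (1/5)·R1: [0, 9, -33/5, 9/5, 39/5]
R4 ← R4 + (9/10)·R1: [0, 5, 19/5, -177/5, 73/5]
Swap R2 ↔ R3
R4 ← R4 − (5/9)·R2: [0, 0, 112/15, -182/5, 154/15]
R5 ← R5 − (8/9)·R2: [0, 0, -32/15, 52/5, -44/15]
R4 ← R4 + (14/9)·R3: [0, 0, 0, 0, 0]
R5 ← R5 − (4/9)·R3: [0, 0, 0, 0, 0]
3 nonzero rows, so the 5 vectors span a space of dimension 3.
Since 3 < 5, the vectors are linearly dependent.

no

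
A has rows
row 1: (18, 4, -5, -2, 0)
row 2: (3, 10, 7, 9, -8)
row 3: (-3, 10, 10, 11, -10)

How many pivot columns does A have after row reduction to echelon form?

Row reduce to echelon form.
R2 ← R2 − (1/6)·R1: [0, 28/3, 47/6, 28/3, -8]
R3 ← R3 + (1/6)·R1: [0, 32/3, 55/6, 32/3, -10]
R3 ← R3 − (8/7)·R2: [0, 0, 3/14, 0, -6/7]
Echelon form has 3 nonzero rows, so rank(A) = 3.
Each nonzero row contributes one pivot column: 3 pivot columns.

3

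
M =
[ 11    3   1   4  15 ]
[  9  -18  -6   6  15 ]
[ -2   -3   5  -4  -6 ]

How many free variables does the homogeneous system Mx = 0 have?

2

Row reduce to echelon form.
R2 ← R2 − (9/11)·R1: [0, -225/11, -75/11, 30/11, 30/11]
R3 ← R3 + (2/11)·R1: [0, -27/11, 57/11, -36/11, -36/11]
R3 ← R3 − (3/25)·R2: [0, 0, 6, -18/5, -18/5]
3 nonzero rows, so rank(M) = 3.
M has 5 columns; by rank–nullity, nullity = 5 − 3 = 2.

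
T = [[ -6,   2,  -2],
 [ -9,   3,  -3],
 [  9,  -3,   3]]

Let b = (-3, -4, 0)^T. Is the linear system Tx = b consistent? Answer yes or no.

no

Row reduce the augmented matrix [T | b].
R2 ← R2 − (3/2)·R1: [0, 0, 0, 1/2]
R3 ← R3 + (3/2)·R1: [0, 0, 0, -9/2]
R3 ← R3 + (9)·R2: [0, 0, 0, 0]
The echelon form has 2 nonzero rows; the last pivot sits in the augmented column, so rank(T) = 1 but rank([T|b]) = 2.
Since the ranks differ, the system is inconsistent.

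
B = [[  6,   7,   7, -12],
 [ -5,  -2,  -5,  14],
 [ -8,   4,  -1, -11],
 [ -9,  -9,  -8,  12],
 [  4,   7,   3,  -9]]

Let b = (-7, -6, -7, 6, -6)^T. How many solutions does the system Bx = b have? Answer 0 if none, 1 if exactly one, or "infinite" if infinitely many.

Row reduce the augmented matrix [B | b].
R2 ← R2 + (5/6)·R1: [0, 23/6, 5/6, 4, -71/6]
R3 ← R3 + (4/3)·R1: [0, 40/3, 25/3, -27, -49/3]
R4 ← R4 + (3/2)·R1: [0, 3/2, 5/2, -6, -9/2]
R5 ← R5 − (2/3)·R1: [0, 7/3, -5/3, -1, -4/3]
R3 ← R3 − (80/23)·R2: [0, 0, 125/23, -941/23, 571/23]
R4 ← R4 − (9/23)·R2: [0, 0, 50/23, -174/23, 3/23]
R5 ← R5 − (14/23)·R2: [0, 0, -50/23, -79/23, 135/23]
R4 ← R4 − (2/5)·R3: [0, 0, 0, 44/5, -49/5]
R5 ← R5 + (2/5)·R3: [0, 0, 0, -99/5, 79/5]
R5 ← R5 + (9/4)·R4: [0, 0, 0, 0, -25/4]
The echelon form has 5 nonzero rows; the last pivot sits in the augmented column, so rank(B) = 4 but rank([B|b]) = 5.
Since the ranks differ, the system is inconsistent.
It has no solutions.

0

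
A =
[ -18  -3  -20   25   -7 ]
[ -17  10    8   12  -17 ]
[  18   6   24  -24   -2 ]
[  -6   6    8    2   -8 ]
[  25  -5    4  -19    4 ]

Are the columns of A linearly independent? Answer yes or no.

no

Row reduce A to echelon form.
R2 ← R2 − (17/18)·R1: [0, 77/6, 242/9, -209/18, -187/18]
R3 ← R3 + R1: [0, 3, 4, 1, -9]
R4 ← R4 − (1/3)·R1: [0, 7, 44/3, -19/3, -17/3]
R5 ← R5 + (25/18)·R1: [0, -55/6, -214/9, 283/18, -103/18]
R3 ← R3 − (18/77)·R2: [0, 0, -16/7, 26/7, -46/7]
R4 ← R4 − (6/11)·R2: [0, 0, 0, 0, 0]
R5 ← R5 + (5/7)·R2: [0, 0, -32/7, 52/7, -92/7]
R5 ← R5 − (2)·R3: [0, 0, 0, 0, 0]
3 pivots among 5 columns.
Only 3 < 5 pivot columns, so the columns are linearly dependent.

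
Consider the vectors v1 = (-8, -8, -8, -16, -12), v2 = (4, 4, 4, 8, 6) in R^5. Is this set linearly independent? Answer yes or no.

Form the matrix with these vectors as rows and row reduce.
R2 ← R2 + (1/2)·R1: [0, 0, 0, 0, 0]
1 nonzero row, so the 2 vectors span a space of dimension 1.
Since 1 < 2, the vectors are linearly dependent.

no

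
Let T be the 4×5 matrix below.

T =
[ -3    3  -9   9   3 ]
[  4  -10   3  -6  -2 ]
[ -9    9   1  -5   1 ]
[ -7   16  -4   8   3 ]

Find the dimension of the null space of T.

2

Row reduce to echelon form.
R2 ← R2 + (4/3)·R1: [0, -6, -9, 6, 2]
R3 ← R3 − (3)·R1: [0, 0, 28, -32, -8]
R4 ← R4 − (7/3)·R1: [0, 9, 17, -13, -4]
R4 ← R4 + (3/2)·R2: [0, 0, 7/2, -4, -1]
R4 ← R4 − (1/8)·R3: [0, 0, 0, 0, 0]
3 nonzero rows, so rank(T) = 3.
T has 5 columns; by rank–nullity, nullity = 5 − 3 = 2.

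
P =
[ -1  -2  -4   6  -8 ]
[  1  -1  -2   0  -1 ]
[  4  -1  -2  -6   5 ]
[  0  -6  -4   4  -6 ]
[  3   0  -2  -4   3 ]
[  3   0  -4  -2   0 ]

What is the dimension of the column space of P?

3

Row reduce to echelon form.
R2 ← R2 + R1: [0, -3, -6, 6, -9]
R3 ← R3 + (4)·R1: [0, -9, -18, 18, -27]
R5 ← R5 + (3)·R1: [0, -6, -14, 14, -21]
R6 ← R6 + (3)·R1: [0, -6, -16, 16, -24]
R3 ← R3 − (3)·R2: [0, 0, 0, 0, 0]
R4 ← R4 − (2)·R2: [0, 0, 8, -8, 12]
R5 ← R5 − (2)·R2: [0, 0, -2, 2, -3]
R6 ← R6 − (2)·R2: [0, 0, -4, 4, -6]
Swap R3 ↔ R4
R5 ← R5 + (1/4)·R3: [0, 0, 0, 0, 0]
R6 ← R6 + (1/2)·R3: [0, 0, 0, 0, 0]
Echelon form has 3 nonzero rows, so rank(P) = 3.
The column space has dimension equal to the rank: 3.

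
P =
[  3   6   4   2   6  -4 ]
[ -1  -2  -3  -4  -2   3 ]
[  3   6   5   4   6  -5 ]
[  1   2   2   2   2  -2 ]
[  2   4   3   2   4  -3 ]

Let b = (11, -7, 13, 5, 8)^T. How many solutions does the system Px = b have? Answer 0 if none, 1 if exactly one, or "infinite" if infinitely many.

Row reduce the augmented matrix [P | b].
R2 ← R2 + (1/3)·R1: [0, 0, -5/3, -10/3, 0, 5/3, -10/3]
R3 ← R3 − R1: [0, 0, 1, 2, 0, -1, 2]
R4 ← R4 − (1/3)·R1: [0, 0, 2/3, 4/3, 0, -2/3, 4/3]
R5 ← R5 − (2/3)·R1: [0, 0, 1/3, 2/3, 0, -1/3, 2/3]
R3 ← R3 + (3/5)·R2: [0, 0, 0, 0, 0, 0, 0]
R4 ← R4 + (2/5)·R2: [0, 0, 0, 0, 0, 0, 0]
R5 ← R5 + (1/5)·R2: [0, 0, 0, 0, 0, 0, 0]
The echelon form has 2 nonzero rows, and every pivot lies in the first 6 columns, so rank(P) = rank([P|b]) = 2.
The system is consistent.
rank = 2 < 6 unknowns, so there are infinitely many solutions.

infinite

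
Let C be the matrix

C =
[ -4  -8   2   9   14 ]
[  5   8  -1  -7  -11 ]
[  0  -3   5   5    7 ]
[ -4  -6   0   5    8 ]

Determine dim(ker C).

2

Row reduce to echelon form.
R2 ← R2 + (5/4)·R1: [0, -2, 3/2, 17/4, 13/2]
R4 ← R4 − R1: [0, 2, -2, -4, -6]
R3 ← R3 − (3/2)·R2: [0, 0, 11/4, -11/8, -11/4]
R4 ← R4 + R2: [0, 0, -1/2, 1/4, 1/2]
R4 ← R4 + (2/11)·R3: [0, 0, 0, 0, 0]
3 nonzero rows, so rank(C) = 3.
C has 5 columns; by rank–nullity, nullity = 5 − 3 = 2.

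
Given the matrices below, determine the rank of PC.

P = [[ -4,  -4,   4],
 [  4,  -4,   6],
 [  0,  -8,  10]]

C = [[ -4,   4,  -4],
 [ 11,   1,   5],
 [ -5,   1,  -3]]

First compute PC:
[[-48, -16, -16],
 [-90,  18, -54],
 [-138,   2, -70]]
Now row reduce the product.
R2 ← R2 − (15/8)·R1: [0, 48, -24]
R3 ← R3 − (23/8)·R1: [0, 48, -24]
R3 ← R3 − R2: [0, 0, 0]
2 nonzero rows, so rank(PC) = 2.

2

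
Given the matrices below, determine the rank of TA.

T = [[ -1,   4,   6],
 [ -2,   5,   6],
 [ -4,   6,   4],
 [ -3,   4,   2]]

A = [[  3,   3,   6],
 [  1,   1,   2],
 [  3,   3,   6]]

1

First compute TA:
[[ 19,  19,  38],
 [ 17,  17,  34],
 [  6,   6,  12],
 [  1,   1,   2]]
Now row reduce the product.
R2 ← R2 − (17/19)·R1: [0, 0, 0]
R3 ← R3 − (6/19)·R1: [0, 0, 0]
R4 ← R4 − (1/19)·R1: [0, 0, 0]
1 nonzero row, so rank(TA) = 1.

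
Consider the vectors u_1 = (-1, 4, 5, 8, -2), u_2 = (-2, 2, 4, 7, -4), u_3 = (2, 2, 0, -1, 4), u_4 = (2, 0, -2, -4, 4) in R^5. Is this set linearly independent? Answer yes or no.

Form the matrix with these vectors as rows and row reduce.
R2 ← R2 − (2)·R1: [0, -6, -6, -9, 0]
R3 ← R3 + (2)·R1: [0, 10, 10, 15, 0]
R4 ← R4 + (2)·R1: [0, 8, 8, 12, 0]
R3 ← R3 + (5/3)·R2: [0, 0, 0, 0, 0]
R4 ← R4 + (4/3)·R2: [0, 0, 0, 0, 0]
2 nonzero rows, so the 4 vectors span a space of dimension 2.
Since 2 < 4, the vectors are linearly dependent.

no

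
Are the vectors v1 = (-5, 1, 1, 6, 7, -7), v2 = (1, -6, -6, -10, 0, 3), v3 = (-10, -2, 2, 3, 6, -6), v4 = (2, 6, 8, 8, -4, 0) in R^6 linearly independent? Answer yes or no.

Form the matrix with these vectors as rows and row reduce.
R2 ← R2 + (1/5)·R1: [0, -29/5, -29/5, -44/5, 7/5, 8/5]
R3 ← R3 − (2)·R1: [0, -4, 0, -9, -8, 8]
R4 ← R4 + (2/5)·R1: [0, 32/5, 42/5, 52/5, -6/5, -14/5]
R3 ← R3 − (20/29)·R2: [0, 0, 4, -85/29, -260/29, 200/29]
R4 ← R4 + (32/29)·R2: [0, 0, 2, 20/29, 10/29, -30/29]
R4 ← R4 − (1/2)·R3: [0, 0, 0, 125/58, 140/29, -130/29]
4 nonzero rows, so the 4 vectors span a space of dimension 4.
Since 4 = 4, the vectors are linearly independent.

yes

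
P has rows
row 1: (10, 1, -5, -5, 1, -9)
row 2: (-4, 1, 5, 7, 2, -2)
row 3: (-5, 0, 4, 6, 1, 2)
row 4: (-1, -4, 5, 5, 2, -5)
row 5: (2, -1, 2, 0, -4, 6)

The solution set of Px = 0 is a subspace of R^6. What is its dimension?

1

Row reduce to echelon form.
R2 ← R2 + (2/5)·R1: [0, 7/5, 3, 5, 12/5, -28/5]
R3 ← R3 + (1/2)·R1: [0, 1/2, 3/2, 7/2, 3/2, -5/2]
R4 ← R4 + (1/10)·R1: [0, -39/10, 9/2, 9/2, 21/10, -59/10]
R5 ← R5 − (1/5)·R1: [0, -6/5, 3, 1, -21/5, 39/5]
R3 ← R3 − (5/14)·R2: [0, 0, 3/7, 12/7, 9/14, -1/2]
R4 ← R4 + (39/14)·R2: [0, 0, 90/7, 129/7, 123/14, -43/2]
R5 ← R5 + (6/7)·R2: [0, 0, 39/7, 37/7, -15/7, 3]
R4 ← R4 − (30)·R3: [0, 0, 0, -33, -21/2, -13/2]
R5 ← R5 − (13)·R3: [0, 0, 0, -17, -21/2, 19/2]
R5 ← R5 − (17/33)·R4: [0, 0, 0, 0, -56/11, 424/33]
5 nonzero rows, so rank(P) = 5.
P has 6 columns; by rank–nullity, nullity = 6 − 5 = 1.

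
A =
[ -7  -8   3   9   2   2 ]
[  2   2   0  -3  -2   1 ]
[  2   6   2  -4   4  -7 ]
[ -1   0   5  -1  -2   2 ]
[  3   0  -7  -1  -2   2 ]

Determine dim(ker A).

3

Row reduce to echelon form.
R2 ← R2 + (2/7)·R1: [0, -2/7, 6/7, -3/7, -10/7, 11/7]
R3 ← R3 + (2/7)·R1: [0, 26/7, 20/7, -10/7, 32/7, -45/7]
R4 ← R4 − (1/7)·R1: [0, 8/7, 32/7, -16/7, -16/7, 12/7]
R5 ← R5 + (3/7)·R1: [0, -24/7, -40/7, 20/7, -8/7, 20/7]
R3 ← R3 + (13)·R2: [0, 0, 14, -7, -14, 14]
R4 ← R4 + (4)·R2: [0, 0, 8, -4, -8, 8]
R5 ← R5 − (12)·R2: [0, 0, -16, 8, 16, -16]
R4 ← R4 − (4/7)·R3: [0, 0, 0, 0, 0, 0]
R5 ← R5 + (8/7)·R3: [0, 0, 0, 0, 0, 0]
3 nonzero rows, so rank(A) = 3.
A has 6 columns; by rank–nullity, nullity = 6 − 3 = 3.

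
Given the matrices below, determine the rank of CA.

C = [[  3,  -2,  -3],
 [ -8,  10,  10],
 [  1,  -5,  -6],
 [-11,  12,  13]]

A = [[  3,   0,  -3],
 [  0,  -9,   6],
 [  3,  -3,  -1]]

First compute CA:
[[  0,  27, -18],
 [  6, -120,  74],
 [-15,  63, -27],
 [  6, -147,  92]]
Now row reduce the product.
Swap R1 ↔ R2
R3 ← R3 + (5/2)·R1: [0, -237, 158]
R4 ← R4 − R1: [0, -27, 18]
R3 ← R3 + (79/9)·R2: [0, 0, 0]
R4 ← R4 + R2: [0, 0, 0]
2 nonzero rows, so rank(CA) = 2.

2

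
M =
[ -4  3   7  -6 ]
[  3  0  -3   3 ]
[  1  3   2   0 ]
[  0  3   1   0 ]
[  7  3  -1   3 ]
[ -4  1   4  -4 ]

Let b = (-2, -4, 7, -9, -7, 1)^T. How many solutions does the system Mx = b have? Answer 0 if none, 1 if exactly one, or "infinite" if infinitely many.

Row reduce the augmented matrix [M | b].
R2 ← R2 + (3/4)·R1: [0, 9/4, 9/4, -3/2, -11/2]
R3 ← R3 + (1/4)·R1: [0, 15/4, 15/4, -3/2, 13/2]
R5 ← R5 + (7/4)·R1: [0, 33/4, 45/4, -15/2, -21/2]
R6 ← R6 − R1: [0, -2, -3, 2, 3]
R3 ← R3 − (5/3)·R2: [0, 0, 0, 1, 47/3]
R4 ← R4 − (4/3)·R2: [0, 0, -2, 2, -5/3]
R5 ← R5 − (11/3)·R2: [0, 0, 3, -2, 29/3]
R6 ← R6 + (8/9)·R2: [0, 0, -1, 2/3, -17/9]
Swap R3 ↔ R4
R5 ← R5 + (3/2)·R3: [0, 0, 0, 1, 43/6]
R6 ← R6 − (1/2)·R3: [0, 0, 0, -1/3, -19/18]
R5 ← R5 − R4: [0, 0, 0, 0, -17/2]
R6 ← R6 + (1/3)·R4: [0, 0, 0, 0, 25/6]
R6 ← R6 + (25/51)·R5: [0, 0, 0, 0, 0]
The echelon form has 5 nonzero rows; the last pivot sits in the augmented column, so rank(M) = 4 but rank([M|b]) = 5.
Since the ranks differ, the system is inconsistent.
It has no solutions.

0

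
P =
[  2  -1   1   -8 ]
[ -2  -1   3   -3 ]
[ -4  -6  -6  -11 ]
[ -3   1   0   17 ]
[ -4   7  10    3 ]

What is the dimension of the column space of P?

Row reduce to echelon form.
R2 ← R2 + R1: [0, -2, 4, -11]
R3 ← R3 + (2)·R1: [0, -8, -4, -27]
R4 ← R4 + (3/2)·R1: [0, -1/2, 3/2, 5]
R5 ← R5 + (2)·R1: [0, 5, 12, -13]
R3 ← R3 − (4)·R2: [0, 0, -20, 17]
R4 ← R4 − (1/4)·R2: [0, 0, 1/2, 31/4]
R5 ← R5 + (5/2)·R2: [0, 0, 22, -81/2]
R4 ← R4 + (1/40)·R3: [0, 0, 0, 327/40]
R5 ← R5 + (11/10)·R3: [0, 0, 0, -109/5]
R5 ← R5 + (8/3)·R4: [0, 0, 0, 0]
Echelon form has 4 nonzero rows, so rank(P) = 4.
The column space has dimension equal to the rank: 4.

4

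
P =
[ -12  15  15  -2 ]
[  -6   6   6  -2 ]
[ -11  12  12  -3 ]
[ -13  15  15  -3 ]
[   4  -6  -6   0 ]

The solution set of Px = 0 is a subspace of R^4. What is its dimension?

2

Row reduce to echelon form.
R2 ← R2 − (1/2)·R1: [0, -3/2, -3/2, -1]
R3 ← R3 − (11/12)·R1: [0, -7/4, -7/4, -7/6]
R4 ← R4 − (13/12)·R1: [0, -5/4, -5/4, -5/6]
R5 ← R5 + (1/3)·R1: [0, -1, -1, -2/3]
R3 ← R3 − (7/6)·R2: [0, 0, 0, 0]
R4 ← R4 − (5/6)·R2: [0, 0, 0, 0]
R5 ← R5 − (2/3)·R2: [0, 0, 0, 0]
2 nonzero rows, so rank(P) = 2.
P has 4 columns; by rank–nullity, nullity = 4 − 2 = 2.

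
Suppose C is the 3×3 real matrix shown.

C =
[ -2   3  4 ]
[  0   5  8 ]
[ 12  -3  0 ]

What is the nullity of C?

Row reduce to echelon form.
R3 ← R3 + (6)·R1: [0, 15, 24]
R3 ← R3 − (3)·R2: [0, 0, 0]
2 nonzero rows, so rank(C) = 2.
C has 3 columns; by rank–nullity, nullity = 3 − 2 = 1.

1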